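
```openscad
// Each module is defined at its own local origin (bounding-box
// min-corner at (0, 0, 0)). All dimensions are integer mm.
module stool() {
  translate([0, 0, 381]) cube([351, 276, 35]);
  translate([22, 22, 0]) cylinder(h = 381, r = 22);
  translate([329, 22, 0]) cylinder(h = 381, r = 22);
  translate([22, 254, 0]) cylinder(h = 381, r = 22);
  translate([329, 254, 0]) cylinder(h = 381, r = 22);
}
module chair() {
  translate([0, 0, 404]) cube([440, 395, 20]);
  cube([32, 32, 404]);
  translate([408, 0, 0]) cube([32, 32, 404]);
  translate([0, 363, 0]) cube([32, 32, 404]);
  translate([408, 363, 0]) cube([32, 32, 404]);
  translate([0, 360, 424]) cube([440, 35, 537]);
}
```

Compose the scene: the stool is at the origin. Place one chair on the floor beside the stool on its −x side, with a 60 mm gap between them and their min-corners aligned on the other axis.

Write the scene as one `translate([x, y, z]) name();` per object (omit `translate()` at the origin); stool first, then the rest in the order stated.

stool();
translate([-500, 0, 0]) chair();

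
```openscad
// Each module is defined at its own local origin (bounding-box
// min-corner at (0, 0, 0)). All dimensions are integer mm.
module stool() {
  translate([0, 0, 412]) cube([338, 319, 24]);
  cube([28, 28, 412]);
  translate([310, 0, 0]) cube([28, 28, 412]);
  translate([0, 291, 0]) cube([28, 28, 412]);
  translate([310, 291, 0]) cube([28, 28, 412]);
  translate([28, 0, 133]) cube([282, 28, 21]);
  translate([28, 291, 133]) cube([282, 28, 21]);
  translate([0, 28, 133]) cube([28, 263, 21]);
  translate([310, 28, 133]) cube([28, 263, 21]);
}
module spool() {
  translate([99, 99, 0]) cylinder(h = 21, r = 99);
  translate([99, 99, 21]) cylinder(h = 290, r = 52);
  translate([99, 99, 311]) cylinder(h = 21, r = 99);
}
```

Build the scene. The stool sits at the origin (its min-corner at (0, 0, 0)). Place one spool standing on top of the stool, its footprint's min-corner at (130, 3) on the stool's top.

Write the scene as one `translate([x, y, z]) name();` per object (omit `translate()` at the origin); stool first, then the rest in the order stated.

stool();
translate([130, 3, 436]) spool();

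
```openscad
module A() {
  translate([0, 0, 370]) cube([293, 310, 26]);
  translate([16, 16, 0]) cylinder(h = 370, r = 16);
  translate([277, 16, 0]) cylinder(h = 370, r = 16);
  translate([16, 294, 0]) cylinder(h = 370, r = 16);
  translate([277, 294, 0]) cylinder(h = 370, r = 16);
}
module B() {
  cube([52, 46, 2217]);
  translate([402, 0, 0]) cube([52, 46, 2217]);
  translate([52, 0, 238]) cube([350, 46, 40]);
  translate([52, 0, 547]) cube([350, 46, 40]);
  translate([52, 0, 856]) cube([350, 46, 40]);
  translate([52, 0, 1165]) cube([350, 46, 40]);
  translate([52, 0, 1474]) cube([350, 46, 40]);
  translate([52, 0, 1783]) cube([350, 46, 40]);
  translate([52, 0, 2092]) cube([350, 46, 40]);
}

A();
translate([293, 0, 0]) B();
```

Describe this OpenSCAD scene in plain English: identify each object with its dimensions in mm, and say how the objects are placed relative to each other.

A is a four-legged stool. The seat is a 293×310×26 mm slab whose top surface is at z = 396 mm; four round legs, each 32 mm in diameter, run from the floor (z = 0) to the underside of the seat, each leg's axis is inset half a diameter from the nearest pair of seat edges (so the leg's bounding box is flush with the corner).

B is a straight ladder. Two 52×46 mm vertical rails, 2217 mm tall, stand 454 mm apart (outside-to-outside) with their front faces coplanar on the −y side. 7 rungs, each 46 mm deep and 40 mm tall, span between the inner faces of the rails, front faces flush with the rails. The lowest rung's underside is at z = 238 mm and rungs are spaced 309 mm apart (underside to underside).

The ladder is against the stool's +x side, with their −y faces flush.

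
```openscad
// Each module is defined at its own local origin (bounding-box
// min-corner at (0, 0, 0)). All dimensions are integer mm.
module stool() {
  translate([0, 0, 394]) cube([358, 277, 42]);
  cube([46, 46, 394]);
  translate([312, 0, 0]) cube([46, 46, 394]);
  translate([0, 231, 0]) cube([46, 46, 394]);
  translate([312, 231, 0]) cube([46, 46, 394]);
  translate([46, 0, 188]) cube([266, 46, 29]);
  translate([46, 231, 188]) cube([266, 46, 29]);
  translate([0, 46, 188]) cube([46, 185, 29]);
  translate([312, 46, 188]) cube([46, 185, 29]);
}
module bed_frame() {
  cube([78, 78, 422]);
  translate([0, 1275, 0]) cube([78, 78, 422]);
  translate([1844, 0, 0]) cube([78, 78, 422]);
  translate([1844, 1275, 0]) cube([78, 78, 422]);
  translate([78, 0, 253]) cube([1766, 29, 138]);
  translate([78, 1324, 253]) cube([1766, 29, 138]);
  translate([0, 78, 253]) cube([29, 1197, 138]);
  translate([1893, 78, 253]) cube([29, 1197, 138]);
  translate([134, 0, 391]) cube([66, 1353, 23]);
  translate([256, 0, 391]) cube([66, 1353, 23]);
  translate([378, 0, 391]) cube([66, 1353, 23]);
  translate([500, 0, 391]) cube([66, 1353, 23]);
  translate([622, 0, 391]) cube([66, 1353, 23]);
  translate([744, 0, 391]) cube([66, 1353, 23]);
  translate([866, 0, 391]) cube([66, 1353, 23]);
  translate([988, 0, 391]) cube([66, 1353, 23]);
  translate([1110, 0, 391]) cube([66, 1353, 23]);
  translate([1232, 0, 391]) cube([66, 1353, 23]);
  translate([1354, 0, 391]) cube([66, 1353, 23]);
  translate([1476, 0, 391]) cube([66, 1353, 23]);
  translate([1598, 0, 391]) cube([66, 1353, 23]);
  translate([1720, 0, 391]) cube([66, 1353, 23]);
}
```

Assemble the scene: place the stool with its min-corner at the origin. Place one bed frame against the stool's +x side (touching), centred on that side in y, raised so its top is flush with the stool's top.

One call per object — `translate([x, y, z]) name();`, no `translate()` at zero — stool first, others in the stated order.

stool();
translate([358, -538, 14]) bed_frame();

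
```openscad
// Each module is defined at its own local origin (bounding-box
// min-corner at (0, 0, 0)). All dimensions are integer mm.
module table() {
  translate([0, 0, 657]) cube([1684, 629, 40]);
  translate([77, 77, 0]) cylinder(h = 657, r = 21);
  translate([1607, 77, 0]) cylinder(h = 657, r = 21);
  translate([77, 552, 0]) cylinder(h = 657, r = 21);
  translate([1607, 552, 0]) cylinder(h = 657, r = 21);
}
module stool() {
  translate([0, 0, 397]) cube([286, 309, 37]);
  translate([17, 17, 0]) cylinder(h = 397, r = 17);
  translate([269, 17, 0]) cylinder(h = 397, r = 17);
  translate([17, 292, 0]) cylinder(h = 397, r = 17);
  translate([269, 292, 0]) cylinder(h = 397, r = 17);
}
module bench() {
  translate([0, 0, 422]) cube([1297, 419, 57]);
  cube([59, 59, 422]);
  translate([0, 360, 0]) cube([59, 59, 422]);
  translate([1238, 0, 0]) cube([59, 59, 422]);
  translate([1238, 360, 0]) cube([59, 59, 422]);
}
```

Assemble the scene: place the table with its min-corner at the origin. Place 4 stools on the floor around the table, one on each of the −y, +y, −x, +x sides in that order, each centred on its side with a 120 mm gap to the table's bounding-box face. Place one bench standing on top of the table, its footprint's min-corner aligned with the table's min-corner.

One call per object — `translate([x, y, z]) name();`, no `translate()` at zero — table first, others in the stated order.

table();
translate([699, -429, 0]) stool();
translate([699, 749, 0]) stool();
translate([-406, 160, 0]) stool();
translate([1804, 160, 0]) stool();
translate([0, 0, 697]) bench();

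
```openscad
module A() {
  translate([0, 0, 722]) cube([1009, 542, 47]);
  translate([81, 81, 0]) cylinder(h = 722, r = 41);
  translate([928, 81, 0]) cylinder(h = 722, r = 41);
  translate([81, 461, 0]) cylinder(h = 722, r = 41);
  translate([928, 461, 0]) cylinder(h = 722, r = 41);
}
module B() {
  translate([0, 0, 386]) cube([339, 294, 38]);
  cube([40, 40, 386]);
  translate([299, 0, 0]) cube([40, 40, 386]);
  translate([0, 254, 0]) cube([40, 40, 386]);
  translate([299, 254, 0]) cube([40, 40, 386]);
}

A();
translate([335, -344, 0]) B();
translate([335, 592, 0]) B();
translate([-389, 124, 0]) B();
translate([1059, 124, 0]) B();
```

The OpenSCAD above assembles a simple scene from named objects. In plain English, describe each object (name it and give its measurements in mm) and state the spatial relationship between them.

A is a rectangular dining table. The top is 1009×542×47 mm with its upper surface at z = 769 mm. It stands on four round legs of 82 mm diameter, each leg's bounding box inset 40 mm from the nearest pair of top edges, running from the floor to the underside of the top.

B is a simple wooden stool: a rectangular seat 339 mm (x) by 294 mm (y), 38 mm thick, top face at z = 424 mm, on four square legs, each 40×40 mm in cross-section. The legs rest on z = 0, each flush with a corner of the seat.

Four stools sit around the table at the −y, +y, −x, +x sides.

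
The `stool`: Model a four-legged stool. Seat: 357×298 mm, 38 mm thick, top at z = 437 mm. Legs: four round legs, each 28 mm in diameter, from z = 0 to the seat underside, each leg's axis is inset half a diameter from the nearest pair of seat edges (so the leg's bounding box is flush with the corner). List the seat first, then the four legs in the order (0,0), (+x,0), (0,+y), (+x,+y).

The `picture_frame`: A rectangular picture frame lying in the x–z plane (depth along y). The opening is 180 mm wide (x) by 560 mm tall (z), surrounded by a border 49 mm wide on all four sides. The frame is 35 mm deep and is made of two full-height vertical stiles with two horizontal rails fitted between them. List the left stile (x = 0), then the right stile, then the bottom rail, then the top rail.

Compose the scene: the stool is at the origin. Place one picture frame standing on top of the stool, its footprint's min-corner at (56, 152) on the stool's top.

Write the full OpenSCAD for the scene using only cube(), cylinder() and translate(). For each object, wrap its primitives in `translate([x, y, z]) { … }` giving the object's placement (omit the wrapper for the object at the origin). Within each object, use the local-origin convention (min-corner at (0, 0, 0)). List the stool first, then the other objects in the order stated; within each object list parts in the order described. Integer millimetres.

translate([0, 0, 399]) cube([357, 298, 38]);
translate([14, 14, 0]) cylinder(h = 399, r = 14);
translate([343, 14, 0]) cylinder(h = 399, r = 14);
translate([14, 284, 0]) cylinder(h = 399, r = 14);
translate([343, 284, 0]) cylinder(h = 399, r = 14);
translate([56, 152, 437]) {
  cube([49, 35, 658]);
  translate([229, 0, 0]) cube([49, 35, 658]);
  translate([49, 0, 0]) cube([180, 35, 49]);
  translate([49, 0, 609]) cube([180, 35, 49]);
}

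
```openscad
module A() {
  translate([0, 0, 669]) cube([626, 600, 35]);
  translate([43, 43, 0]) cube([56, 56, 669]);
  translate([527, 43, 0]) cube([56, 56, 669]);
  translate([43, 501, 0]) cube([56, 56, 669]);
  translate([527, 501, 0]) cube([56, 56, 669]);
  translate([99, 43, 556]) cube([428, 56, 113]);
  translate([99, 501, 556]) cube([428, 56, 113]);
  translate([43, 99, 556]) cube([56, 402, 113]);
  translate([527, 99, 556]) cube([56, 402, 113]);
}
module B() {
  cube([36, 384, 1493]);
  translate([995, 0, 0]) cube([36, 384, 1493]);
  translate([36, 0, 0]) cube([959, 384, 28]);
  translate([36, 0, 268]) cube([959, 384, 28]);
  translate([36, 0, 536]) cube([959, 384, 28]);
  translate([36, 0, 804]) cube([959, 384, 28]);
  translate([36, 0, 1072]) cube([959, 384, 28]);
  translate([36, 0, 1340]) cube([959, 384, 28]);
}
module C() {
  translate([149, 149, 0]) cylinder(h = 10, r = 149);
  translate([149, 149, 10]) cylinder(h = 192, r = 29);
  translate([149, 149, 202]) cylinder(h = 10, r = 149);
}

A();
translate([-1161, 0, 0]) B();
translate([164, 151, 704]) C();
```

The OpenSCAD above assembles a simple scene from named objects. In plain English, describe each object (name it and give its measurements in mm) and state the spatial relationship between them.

A is a table with a 626×600 mm rectangular top, 35 mm thick, top surface at z = 704 mm, supported by four 56×56 mm square legs, each inset 43 mm from the nearest pair of top edges, running from the floor. Four apron rails, 56 mm thick and 113 mm tall, run between adjacent legs with their top edges flush with the underside of the top and their outer faces flush with the legs' outer faces.

B is an open bookshelf. Two side panels, each 36 mm thick, 384 mm deep and 1493 mm tall, stand 1031 mm apart (outside-to-outside). Between them sit 6 shelves, each 28 mm thick and 384 mm deep, spanning the full gap between the sides. The bottom shelf rests on the floor (its underside at z = 0) and the clear gap between one shelf's top and the next shelf's underside is 240 mm.

C is a spool: two coaxial disc flanges of radius 149 mm and thickness 10 mm, joined by a core cylinder of radius 29 mm and height 192 mm. The lower flange rests on z = 0 and the three cylinders share a vertical axis.

The bookshelf is on the floor beside the table on its −x side. The spool is on top of the table, centred.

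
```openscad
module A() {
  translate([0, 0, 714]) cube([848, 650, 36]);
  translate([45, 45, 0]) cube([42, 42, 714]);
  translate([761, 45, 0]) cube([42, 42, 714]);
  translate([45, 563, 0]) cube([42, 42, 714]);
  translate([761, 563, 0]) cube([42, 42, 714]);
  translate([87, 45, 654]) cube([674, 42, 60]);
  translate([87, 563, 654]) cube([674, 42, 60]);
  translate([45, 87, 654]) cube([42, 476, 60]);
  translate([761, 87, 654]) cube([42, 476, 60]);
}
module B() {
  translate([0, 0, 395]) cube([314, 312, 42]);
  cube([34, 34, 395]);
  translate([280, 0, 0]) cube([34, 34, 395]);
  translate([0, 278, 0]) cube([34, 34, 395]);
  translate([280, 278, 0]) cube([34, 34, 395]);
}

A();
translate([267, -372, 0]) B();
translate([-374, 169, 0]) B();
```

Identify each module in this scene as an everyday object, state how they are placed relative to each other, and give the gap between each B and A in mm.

A is a table. B is a stool. Two stools sit around the table at the −y, −x sides. The gap between each stool and the table is 60 mm.

Each stool's nearest face is 60 mm from the table's bounding box.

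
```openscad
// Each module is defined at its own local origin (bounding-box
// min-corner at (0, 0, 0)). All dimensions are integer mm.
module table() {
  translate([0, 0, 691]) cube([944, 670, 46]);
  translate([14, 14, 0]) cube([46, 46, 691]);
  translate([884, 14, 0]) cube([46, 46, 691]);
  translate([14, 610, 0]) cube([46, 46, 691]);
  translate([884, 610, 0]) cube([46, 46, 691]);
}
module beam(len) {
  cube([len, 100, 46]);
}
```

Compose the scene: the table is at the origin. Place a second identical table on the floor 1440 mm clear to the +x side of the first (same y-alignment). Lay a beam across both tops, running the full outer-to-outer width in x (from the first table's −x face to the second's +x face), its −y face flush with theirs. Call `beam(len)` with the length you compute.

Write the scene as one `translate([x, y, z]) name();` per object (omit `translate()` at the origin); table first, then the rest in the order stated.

table();
translate([2384, 0, 0]) table();
translate([0, 0, 737]) beam(3328);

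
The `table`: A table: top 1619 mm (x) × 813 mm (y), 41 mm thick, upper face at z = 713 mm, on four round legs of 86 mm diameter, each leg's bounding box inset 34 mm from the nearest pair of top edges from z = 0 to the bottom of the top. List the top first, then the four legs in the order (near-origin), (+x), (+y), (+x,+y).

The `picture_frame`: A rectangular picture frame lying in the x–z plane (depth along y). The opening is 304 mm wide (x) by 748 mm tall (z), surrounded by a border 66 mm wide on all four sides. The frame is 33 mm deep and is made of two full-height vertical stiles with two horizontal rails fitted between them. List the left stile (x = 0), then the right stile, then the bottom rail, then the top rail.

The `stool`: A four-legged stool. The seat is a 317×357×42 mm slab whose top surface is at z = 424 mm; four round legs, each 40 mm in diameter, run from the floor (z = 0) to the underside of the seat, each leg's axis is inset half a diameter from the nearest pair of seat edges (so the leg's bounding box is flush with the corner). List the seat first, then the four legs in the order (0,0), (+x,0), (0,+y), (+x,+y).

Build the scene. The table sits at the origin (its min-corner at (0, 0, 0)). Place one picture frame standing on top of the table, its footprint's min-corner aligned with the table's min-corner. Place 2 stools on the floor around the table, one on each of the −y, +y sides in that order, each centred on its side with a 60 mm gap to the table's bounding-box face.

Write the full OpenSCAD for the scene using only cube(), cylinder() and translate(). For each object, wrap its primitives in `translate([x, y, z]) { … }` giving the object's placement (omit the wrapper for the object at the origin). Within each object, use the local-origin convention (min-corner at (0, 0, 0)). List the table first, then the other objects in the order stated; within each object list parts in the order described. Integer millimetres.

translate([0, 0, 672]) cube([1619, 813, 41]);
translate([77, 77, 0]) cylinder(h = 672, r = 43);
translate([1542, 77, 0]) cylinder(h = 672, r = 43);
translate([77, 736, 0]) cylinder(h = 672, r = 43);
translate([1542, 736, 0]) cylinder(h = 672, r = 43);
translate([0, 0, 713]) {
  cube([66, 33, 880]);
  translate([370, 0, 0]) cube([66, 33, 880]);
  translate([66, 0, 0]) cube([304, 33, 66]);
  translate([66, 0, 814]) cube([304, 33, 66]);
}
translate([651, -417, 0]) {
  translate([0, 0, 382]) cube([317, 357, 42]);
  translate([20, 20, 0]) cylinder(h = 382, r = 20);
  translate([297, 20, 0]) cylinder(h = 382, r = 20);
  translate([20, 337, 0]) cylinder(h = 382, r = 20);
  translate([297, 337, 0]) cylinder(h = 382, r = 20);
}
translate([651, 873, 0]) {
  translate([0, 0, 382]) cube([317, 357, 42]);
  translate([20, 20, 0]) cylinder(h = 382, r = 20);
  translate([297, 20, 0]) cylinder(h = 382, r = 20);
  translate([20, 337, 0]) cylinder(h = 382, r = 20);
  translate([297, 337, 0]) cylinder(h = 382, r = 20);
}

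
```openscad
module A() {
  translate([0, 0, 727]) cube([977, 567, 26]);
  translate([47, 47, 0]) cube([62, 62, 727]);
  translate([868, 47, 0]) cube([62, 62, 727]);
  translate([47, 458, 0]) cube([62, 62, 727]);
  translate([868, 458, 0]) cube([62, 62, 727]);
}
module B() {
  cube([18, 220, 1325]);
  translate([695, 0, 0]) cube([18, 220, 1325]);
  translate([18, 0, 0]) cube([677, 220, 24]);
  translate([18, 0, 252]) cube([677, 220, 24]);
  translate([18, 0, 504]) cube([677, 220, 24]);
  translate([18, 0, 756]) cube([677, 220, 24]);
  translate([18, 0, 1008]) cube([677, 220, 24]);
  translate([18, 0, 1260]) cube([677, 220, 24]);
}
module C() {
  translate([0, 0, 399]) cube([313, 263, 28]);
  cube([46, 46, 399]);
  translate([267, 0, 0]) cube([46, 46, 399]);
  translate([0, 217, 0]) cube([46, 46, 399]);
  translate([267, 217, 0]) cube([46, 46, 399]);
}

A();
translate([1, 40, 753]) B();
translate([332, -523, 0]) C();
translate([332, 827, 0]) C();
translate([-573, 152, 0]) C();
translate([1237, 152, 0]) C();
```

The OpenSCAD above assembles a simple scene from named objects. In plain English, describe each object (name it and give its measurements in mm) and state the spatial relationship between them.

A is a table with a 977×567 mm rectangular top, 26 mm thick, top surface at z = 753 mm, supported by four 62×62 mm square legs, each inset 47 mm from the nearest pair of top edges, running from the floor.

B is an open bookshelf. Two side panels, each 18 mm thick, 220 mm deep and 1325 mm tall, stand 713 mm apart (outside-to-outside). Between them sit 6 shelves, each 24 mm thick and 220 mm deep, spanning the full gap between the sides. The bottom shelf rests on the floor (its underside at z = 0) and the clear gap between one shelf's top and the next shelf's underside is 228 mm.

C is a four-legged stool. The seat is 313×263 mm, 28 mm thick, top at z = 427 mm. It stands on four square legs, each 46×46 mm in cross-section, from z = 0 to the seat underside, each flush with a corner of the seat.

The bookshelf is on top of the table. Four stools sit around the table at the −y, +y, −x, +x sides.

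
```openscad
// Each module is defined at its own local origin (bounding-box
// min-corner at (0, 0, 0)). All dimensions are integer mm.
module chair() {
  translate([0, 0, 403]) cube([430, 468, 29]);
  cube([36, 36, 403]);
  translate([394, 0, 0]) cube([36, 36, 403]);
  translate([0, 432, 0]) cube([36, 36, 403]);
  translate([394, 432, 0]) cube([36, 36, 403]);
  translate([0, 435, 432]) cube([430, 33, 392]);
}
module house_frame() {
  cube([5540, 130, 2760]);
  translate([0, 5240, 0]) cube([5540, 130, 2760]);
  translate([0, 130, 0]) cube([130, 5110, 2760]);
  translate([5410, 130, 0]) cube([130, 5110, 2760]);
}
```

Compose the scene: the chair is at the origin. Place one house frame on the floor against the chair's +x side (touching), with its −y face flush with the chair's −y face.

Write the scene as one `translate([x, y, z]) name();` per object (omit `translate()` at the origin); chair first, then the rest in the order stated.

chair();
translate([430, 0, 0]) house_frame();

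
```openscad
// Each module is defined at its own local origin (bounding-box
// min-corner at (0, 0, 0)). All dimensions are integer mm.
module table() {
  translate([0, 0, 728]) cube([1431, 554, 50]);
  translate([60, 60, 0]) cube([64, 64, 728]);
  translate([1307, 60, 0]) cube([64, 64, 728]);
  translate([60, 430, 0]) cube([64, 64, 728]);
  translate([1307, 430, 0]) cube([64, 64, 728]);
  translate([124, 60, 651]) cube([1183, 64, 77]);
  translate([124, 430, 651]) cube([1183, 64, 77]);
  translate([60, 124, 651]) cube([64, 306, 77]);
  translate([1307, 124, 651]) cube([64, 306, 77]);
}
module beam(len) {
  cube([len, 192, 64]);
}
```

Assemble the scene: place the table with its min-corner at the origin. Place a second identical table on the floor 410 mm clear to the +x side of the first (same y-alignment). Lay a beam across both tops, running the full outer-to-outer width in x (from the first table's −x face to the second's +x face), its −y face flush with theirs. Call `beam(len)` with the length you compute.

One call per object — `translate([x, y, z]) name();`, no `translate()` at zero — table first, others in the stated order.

table();
translate([1841, 0, 0]) table();
translate([0, 0, 778]) beam(3272);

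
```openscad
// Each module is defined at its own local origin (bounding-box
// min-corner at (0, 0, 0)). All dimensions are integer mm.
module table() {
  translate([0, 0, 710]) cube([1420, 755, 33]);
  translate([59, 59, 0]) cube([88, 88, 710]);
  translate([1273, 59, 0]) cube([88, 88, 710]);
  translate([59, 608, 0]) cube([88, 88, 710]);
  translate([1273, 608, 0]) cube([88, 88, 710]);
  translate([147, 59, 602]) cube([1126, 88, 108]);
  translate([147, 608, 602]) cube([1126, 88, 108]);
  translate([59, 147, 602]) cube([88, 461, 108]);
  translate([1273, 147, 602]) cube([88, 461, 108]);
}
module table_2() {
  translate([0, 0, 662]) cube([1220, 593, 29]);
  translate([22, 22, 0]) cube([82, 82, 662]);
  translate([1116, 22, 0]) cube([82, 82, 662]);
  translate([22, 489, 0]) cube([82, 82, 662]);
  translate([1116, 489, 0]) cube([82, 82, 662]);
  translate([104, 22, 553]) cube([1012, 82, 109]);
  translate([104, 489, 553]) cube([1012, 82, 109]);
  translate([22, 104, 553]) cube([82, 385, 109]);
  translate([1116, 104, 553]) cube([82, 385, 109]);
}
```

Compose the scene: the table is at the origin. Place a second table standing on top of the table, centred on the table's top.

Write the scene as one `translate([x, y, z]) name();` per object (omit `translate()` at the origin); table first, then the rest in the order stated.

table();
translate([100, 81, 743]) table_2();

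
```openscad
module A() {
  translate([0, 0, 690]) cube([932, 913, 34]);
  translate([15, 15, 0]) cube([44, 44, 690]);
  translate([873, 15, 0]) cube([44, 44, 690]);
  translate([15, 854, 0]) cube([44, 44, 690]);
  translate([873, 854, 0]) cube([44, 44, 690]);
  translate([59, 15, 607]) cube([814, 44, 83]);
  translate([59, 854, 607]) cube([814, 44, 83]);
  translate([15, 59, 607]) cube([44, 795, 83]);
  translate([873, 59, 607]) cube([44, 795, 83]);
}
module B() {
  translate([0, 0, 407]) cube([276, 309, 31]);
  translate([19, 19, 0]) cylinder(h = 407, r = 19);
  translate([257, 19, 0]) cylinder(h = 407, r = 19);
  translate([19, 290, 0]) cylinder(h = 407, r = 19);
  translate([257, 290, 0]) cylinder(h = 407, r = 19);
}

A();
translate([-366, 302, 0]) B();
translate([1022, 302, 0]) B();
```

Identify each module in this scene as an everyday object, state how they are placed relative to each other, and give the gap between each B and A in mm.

A is a table. B is a stool. Two stools sit around the table at the −x, +x sides. The gap between each stool and the table is 90 mm.

Each stool's nearest face is 90 mm from the table's bounding box.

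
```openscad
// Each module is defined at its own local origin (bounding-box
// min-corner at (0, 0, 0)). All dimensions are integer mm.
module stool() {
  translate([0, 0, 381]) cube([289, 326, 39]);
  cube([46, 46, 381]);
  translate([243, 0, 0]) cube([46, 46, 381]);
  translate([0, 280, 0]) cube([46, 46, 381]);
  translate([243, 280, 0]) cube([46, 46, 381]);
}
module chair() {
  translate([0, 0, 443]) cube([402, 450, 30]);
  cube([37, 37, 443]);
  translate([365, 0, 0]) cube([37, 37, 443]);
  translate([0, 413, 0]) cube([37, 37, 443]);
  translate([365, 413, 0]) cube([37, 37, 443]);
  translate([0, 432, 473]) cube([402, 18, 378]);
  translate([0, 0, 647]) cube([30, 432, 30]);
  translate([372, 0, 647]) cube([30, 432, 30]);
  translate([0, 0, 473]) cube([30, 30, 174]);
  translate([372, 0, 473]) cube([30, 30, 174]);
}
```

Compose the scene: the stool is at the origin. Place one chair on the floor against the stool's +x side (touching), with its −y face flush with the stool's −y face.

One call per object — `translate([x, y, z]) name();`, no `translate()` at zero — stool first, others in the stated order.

stool();
translate([289, 0, 0]) chair();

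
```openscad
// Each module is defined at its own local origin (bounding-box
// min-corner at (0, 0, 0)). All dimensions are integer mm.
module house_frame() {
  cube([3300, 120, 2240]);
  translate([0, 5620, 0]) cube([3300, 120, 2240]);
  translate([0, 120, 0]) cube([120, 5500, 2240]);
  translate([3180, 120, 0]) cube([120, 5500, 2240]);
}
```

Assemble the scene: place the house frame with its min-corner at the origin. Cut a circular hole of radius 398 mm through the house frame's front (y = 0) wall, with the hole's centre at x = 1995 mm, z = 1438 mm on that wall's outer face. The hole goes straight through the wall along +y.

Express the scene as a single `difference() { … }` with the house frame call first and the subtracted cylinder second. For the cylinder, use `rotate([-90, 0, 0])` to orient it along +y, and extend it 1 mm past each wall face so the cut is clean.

difference() {
  house_frame();
  translate([1995, -1, 1438]) rotate([-90, 0, 0]) cylinder(h = 122, r = 398);
}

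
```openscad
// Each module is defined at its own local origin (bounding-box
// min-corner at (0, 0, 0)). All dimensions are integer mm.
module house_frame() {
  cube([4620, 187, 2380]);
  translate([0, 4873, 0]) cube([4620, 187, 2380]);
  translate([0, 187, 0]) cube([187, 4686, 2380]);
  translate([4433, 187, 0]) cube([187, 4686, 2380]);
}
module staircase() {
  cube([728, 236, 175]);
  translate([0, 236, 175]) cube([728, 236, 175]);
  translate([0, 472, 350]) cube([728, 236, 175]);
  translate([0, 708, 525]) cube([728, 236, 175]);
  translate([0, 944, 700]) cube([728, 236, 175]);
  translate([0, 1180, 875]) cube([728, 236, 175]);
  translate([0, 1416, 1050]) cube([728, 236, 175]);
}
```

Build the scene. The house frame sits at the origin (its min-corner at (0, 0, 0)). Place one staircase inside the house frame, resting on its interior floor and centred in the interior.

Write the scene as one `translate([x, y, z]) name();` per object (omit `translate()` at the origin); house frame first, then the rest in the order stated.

house_frame();
translate([1946, 1704, 0]) staircase();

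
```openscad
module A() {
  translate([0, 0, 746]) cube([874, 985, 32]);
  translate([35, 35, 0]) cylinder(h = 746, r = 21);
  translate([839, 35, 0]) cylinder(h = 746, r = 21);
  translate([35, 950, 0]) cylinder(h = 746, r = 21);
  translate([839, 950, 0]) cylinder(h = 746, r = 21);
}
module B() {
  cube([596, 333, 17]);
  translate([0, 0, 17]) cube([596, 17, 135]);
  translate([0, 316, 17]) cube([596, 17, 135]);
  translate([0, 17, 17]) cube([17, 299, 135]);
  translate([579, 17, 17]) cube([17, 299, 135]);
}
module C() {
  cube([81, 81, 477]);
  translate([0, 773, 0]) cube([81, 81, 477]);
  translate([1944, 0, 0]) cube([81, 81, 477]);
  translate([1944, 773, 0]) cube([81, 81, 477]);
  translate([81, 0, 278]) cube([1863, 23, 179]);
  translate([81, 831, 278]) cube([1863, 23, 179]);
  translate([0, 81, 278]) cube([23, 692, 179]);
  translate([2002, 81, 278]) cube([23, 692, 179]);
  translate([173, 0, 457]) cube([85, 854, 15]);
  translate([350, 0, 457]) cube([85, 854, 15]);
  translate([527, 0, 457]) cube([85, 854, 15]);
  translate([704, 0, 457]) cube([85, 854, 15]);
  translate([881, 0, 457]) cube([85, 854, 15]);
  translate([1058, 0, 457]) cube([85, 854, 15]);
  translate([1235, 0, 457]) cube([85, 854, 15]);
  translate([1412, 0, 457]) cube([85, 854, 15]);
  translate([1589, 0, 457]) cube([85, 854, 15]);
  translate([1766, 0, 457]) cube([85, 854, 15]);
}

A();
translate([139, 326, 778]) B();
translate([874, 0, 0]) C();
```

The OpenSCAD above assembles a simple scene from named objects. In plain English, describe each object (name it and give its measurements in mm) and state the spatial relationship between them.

A is a table: top 874 mm (x) × 985 mm (y), 32 mm thick, upper face at z = 778 mm, on four round legs of 42 mm diameter, each leg's bounding box inset 14 mm from the nearest pair of top edges, running from z = 0 to the bottom of the top.

B is an open storage box with external size 596×333×152 mm and wall thickness 17 mm (the base is also 17 mm thick). The base covers the whole footprint; the four walls stand on the base, with the y-facing walls full-width and the x-facing walls fitting between their inner faces.

C is a bed frame 2025 mm long (x) by 854 mm wide (y). Four 81×81 mm corner posts, 477 mm tall, at the corners of the footprint. Four rails of 23 mm thickness and 179 mm height run between adjacent posts with their undersides at z = 278 mm, their outer faces flush with the outside of the frame (the two x-running rails run between the posts' inner faces; the two y-running rails run between the posts' inner faces). 10 slats, each 85 mm wide (x) and 15 mm thick, lie across the top of the two x-running rails, running the full 854 mm width of the frame in y; the slats are evenly spaced along x between the inner faces of the end posts with equal gaps (rounded down to the nearest mm) at the −x end and between each pair — any rounding remainder accumulates at the +x end.

The open box is on top of the table, centred. The bed frame is against the table's +x side, with their −y faces flush.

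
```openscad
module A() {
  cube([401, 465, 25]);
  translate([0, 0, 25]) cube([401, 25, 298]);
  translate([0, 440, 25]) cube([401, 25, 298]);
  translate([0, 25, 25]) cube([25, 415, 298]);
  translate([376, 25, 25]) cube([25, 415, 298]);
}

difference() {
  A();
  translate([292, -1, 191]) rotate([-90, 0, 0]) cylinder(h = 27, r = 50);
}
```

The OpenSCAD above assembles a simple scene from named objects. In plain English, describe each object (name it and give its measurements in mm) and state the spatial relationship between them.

A is an open-topped rectangular box: outside dimensions 401×465×323 mm, with a uniform wall and base thickness of 25 mm. The base is a full 401×465 slab on the floor; four walls sit on top of the base. The front and back walls (the −y and +y sides) span the full width; the two side walls fit between them.

The open box has a circular hole of radius 50 mm through its front wall, centred at (x = 292, z = 191).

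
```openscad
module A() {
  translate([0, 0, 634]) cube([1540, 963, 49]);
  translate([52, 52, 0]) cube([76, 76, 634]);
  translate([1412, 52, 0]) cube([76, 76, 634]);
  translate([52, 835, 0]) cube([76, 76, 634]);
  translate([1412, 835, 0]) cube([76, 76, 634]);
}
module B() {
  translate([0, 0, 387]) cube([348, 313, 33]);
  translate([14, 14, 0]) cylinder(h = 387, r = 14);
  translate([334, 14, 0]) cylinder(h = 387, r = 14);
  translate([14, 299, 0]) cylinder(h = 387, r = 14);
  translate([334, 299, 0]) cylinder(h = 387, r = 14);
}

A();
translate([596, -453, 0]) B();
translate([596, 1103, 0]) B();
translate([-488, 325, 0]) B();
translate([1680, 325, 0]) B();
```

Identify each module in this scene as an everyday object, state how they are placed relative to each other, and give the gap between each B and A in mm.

A is a table. B is a stool. Four stools sit around the table at the −y, +y, −x, +x sides. The gap between each stool and the table is 140 mm.

Each stool's nearest face is 140 mm from the table's bounding box.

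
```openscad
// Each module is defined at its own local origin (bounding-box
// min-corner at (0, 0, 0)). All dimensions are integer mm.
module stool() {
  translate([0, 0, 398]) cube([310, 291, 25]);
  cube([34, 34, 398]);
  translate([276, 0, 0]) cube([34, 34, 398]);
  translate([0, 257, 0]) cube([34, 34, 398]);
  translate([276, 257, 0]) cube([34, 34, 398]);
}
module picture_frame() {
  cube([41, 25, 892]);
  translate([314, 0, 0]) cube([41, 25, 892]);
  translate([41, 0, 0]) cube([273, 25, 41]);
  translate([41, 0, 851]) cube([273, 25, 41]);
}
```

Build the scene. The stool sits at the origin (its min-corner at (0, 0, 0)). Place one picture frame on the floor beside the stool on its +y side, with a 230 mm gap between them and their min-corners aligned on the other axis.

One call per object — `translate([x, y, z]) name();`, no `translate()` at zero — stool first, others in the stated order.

stool();
translate([0, 521, 0]) picture_frame();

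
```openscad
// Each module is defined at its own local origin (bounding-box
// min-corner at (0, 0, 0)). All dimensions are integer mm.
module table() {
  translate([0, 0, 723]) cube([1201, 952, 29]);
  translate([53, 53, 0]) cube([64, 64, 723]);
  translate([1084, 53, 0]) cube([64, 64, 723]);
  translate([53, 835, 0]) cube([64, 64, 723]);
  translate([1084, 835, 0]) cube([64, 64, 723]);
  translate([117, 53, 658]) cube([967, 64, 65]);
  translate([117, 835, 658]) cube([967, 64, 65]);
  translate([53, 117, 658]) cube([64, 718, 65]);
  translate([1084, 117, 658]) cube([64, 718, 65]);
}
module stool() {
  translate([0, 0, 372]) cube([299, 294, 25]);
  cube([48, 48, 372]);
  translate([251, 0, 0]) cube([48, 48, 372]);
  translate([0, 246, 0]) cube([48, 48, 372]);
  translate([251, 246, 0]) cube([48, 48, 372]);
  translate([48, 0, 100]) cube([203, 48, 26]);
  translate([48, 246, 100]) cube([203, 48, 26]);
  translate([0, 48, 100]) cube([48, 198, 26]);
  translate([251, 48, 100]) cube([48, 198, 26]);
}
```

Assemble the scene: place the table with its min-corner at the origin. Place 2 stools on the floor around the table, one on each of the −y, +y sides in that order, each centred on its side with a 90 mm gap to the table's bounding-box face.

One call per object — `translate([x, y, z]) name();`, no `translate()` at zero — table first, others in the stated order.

table();
translate([451, -384, 0]) stool();
translate([451, 1042, 0]) stool();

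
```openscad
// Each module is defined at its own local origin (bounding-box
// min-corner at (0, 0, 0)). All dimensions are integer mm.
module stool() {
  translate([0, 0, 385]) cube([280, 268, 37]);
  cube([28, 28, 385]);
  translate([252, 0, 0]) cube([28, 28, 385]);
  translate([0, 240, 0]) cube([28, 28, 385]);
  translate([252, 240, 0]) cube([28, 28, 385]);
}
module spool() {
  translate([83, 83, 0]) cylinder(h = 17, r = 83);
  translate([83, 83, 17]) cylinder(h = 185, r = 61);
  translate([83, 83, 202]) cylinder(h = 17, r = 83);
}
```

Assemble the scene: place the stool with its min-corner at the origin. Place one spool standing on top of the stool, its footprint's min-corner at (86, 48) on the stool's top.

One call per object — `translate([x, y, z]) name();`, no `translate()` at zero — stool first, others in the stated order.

stool();
translate([86, 48, 422]) spool();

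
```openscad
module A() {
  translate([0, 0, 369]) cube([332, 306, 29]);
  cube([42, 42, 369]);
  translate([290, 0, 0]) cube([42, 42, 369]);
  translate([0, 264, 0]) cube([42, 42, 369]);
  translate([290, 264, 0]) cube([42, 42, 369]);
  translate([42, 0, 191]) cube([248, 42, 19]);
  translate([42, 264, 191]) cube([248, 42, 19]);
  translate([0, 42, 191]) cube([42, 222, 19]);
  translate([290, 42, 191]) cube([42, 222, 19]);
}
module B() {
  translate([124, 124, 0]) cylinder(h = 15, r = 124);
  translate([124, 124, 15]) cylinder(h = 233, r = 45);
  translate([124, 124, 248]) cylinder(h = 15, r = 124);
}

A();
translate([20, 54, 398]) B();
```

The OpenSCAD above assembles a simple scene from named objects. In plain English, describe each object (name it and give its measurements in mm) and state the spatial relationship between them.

A is a simple wooden stool: a rectangular seat 332 mm (x) by 306 mm (y), 29 mm thick, top face at z = 398 mm, on four square legs, each 42×42 mm in cross-section. The legs rest on z = 0, each flush with a corner of the seat. Four stretchers, 42 mm wide and 19 mm tall, connect adjacent legs with their undersides at z = 191 mm, each running between the inner faces of the legs it joins and aligned with the legs' outer faces on the other axis.

B is a spool: two coaxial disc flanges of radius 124 mm and thickness 15 mm, joined by a core cylinder of radius 45 mm and height 233 mm. The lower flange rests on z = 0 and the three cylinders share a vertical axis.

The spool is on top of the stool.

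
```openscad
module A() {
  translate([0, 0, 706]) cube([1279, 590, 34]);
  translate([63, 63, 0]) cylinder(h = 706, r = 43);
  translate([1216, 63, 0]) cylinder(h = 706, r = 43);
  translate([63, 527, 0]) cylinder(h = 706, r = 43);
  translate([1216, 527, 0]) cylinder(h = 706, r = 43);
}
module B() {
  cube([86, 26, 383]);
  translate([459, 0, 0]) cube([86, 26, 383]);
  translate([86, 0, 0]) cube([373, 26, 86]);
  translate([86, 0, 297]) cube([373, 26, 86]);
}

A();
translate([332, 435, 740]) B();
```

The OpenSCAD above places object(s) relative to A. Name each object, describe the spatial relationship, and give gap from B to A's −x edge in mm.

The picture frame's min-x is at 332; the table's min-x is 0; gap = 332 mm.

A is a table. B is a picture frame. The picture frame is on top of the table. The gap from the picture frame to the table's −x edge is 332 mm.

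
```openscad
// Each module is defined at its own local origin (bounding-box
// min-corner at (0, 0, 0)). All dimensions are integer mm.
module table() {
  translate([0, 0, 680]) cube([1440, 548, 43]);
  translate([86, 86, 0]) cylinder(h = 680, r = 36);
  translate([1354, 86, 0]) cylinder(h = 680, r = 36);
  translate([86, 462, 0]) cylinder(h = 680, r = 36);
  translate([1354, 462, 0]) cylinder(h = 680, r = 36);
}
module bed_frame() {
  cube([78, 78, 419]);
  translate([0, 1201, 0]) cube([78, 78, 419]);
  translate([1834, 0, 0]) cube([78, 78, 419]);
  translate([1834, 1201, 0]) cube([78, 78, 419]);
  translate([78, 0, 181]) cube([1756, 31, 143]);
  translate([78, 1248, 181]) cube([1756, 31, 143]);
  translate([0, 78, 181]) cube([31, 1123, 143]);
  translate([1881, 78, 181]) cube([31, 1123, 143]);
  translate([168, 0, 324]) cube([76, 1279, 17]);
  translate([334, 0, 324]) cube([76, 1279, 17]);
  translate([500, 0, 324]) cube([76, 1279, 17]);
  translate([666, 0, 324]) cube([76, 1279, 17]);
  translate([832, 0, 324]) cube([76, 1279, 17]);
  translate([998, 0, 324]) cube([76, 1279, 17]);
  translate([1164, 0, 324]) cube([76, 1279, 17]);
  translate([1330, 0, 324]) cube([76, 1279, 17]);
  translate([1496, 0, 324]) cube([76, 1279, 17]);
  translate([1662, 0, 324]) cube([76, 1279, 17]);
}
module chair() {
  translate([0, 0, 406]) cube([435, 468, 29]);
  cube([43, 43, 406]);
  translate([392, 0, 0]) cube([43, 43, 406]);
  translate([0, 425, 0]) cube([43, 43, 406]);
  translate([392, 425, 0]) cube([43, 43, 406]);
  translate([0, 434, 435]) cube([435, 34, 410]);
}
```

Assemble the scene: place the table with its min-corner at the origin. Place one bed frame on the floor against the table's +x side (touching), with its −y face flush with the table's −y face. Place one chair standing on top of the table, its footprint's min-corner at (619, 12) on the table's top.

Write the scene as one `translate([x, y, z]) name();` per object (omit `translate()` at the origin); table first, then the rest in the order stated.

table();
translate([1440, 0, 0]) bed_frame();
translate([619, 12, 723]) chair();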